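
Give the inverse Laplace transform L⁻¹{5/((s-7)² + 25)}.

Using frequency shift, L⁻¹{5/((s-7)² + 25)} = e^(7t)·sin(5t)

Final answer: e^(7t)·sin(5t)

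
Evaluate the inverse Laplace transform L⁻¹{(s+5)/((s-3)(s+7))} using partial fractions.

Using partial fractions, f(t) = (8e^(3t) + 2e^(-7t))/10

Final answer: (8e^(3t) + 2e^(-7t))/10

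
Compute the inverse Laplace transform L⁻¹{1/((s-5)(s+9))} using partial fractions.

Decompose: A/(s-5) + B/(s+9). A = 1/14, B = -1/14. f(t) = (e^(5t) - e^(-9t))/14

Final answer: (e^(5t) - e^(-9t))/14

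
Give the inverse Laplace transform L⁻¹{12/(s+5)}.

L⁻¹{1/(s-a)} = e^(at), so L⁻¹{1/(s+5)} = e^(-5t), and L⁻¹{12/(s+5)} = 12·e^(-5t)

Final answer: 12·e^(-5t)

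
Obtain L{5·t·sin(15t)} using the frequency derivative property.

L{sin(15t)} = 15/(s² + 225). By L{t·f(t)} = -F'(s): -d/ds[15/(s² + 225)] = -(15)·(-2s)/(s² + 225)² = 30s/(s² + 225)². Then L{5·t·sin(15t)} = 5·30s/(s² + 225)² = 150s/(s² + 225)²

Final answer: 150s/(s² + 225)²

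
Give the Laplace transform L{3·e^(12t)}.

L{e^(at)} = 1/(s-a), so L{e^(12t)} = 1/(s-12). Then L{3·e^(12t)} = 3/(s-12)

Final answer: 3/(s-12)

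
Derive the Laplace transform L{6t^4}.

L{6t^4} = 6 · L{t^4} = 6 · 24/s^5 = 144/s^5

Final answer: 144/s^5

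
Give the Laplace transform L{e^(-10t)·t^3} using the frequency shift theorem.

L{e^(at)·t^n} = n!/(s-a)^(n+1), so L{e^(-10t)·t^3} = 6/(s+10)^4

Final answer: 6/(s+10)^4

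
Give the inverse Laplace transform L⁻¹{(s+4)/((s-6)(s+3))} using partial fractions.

Using partial fractions, f(t) = (10e^(6t) - e^(-3t))/9

Final answer: (10e^(6t) - e^(-3t))/9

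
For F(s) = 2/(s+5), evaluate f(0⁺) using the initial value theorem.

f(0⁺) = lim_{s→∞} s·2/(s+5) = lim_{s→∞} 2s/(s+5) = 2

Final answer: 2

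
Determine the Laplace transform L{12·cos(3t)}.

L{cos(ωt)} = s/(s² + ω²), so L{cos(3t)} = s/(s² + 9). Then L{12·cos(3t)} = 12·s/(s² + 9) = 12s/(s² + 9)

Final answer: 12s/(s² + 9)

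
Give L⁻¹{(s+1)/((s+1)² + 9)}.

Using frequency shift: L⁻¹{(s-a)/((s-a)² + b²)} = e^(at)cos(bt). Here a=-1, b=3

Final answer: e^(-t)·cos(3t)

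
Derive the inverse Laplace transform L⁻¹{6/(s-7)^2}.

L⁻¹{n!/(s-a)^(n+1)} = t^n·e^(at) with n=1, a=7. So L⁻¹{1/(s-7)^2} = t·e^(7t), and L⁻¹{6/(s-7)^2} = (6/1)·t·e^(7t) = 6·t·e^(7t)

Final answer: 6·t·e^(7t)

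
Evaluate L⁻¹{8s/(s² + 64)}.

This is the form c·s/(s² + a²) with a = 8, c = 8. L⁻¹ = 8·cos(8t)

Final answer: 8·cos(8t)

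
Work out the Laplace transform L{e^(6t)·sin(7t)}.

L{e^(at)·sin(ωt)} = ω/((s-a)² + ω²), so L{e^(6t)·sin(7t)} = 7/((s-6)² + 49)

Final answer: 7/((s-6)² + 49)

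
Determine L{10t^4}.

L{t^n} = n!/s^(n+1). So L{10t^4} = 10·4!/s^5 = 240/s^5

Final answer: 240/s^5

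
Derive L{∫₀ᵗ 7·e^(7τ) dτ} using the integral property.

L{∫₀ᵗ f(τ)dτ} = F(s)/s with F(s) = 7/(s-7), so L{∫₀ᵗ 7·e^(7τ) dτ} = 7/(s(s-7))

Final answer: 7/(s(s-7))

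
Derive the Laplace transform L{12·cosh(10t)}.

L{cosh(ωt)} = s/(s² - ω²), so L{cosh(10t)} = s/(s² - 100). Then L{12·cosh(10t)} = 12·s/(s² - 100) = 12s/(s² - 100)

Final answer: 12s/(s² - 100)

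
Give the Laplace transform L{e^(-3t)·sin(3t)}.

L{e^(at)·sin(ωt)} = ω/((s-a)² + ω²), so L{e^(-3t)·sin(3t)} = 3/((s+3)² + 9)

Final answer: 3/((s+3)² + 9)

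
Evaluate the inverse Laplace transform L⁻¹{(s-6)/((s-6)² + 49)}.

Using frequency shift, L⁻¹{(s-6)/((s-6)² + 49)} = e^(6t)·cos(7t)

Final answer: e^(6t)·cos(7t)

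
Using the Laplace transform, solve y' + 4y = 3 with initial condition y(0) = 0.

sY + 4Y = 3/s. Y = 3/(s(s+4)). Partial fractions: Y = 3/4/s - 3/4/(s+4)

Final answer: y(t) = 3/4(1 - e^(-4t))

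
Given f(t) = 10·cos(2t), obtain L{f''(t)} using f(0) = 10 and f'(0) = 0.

F(s) = 10s/(s² + 4). L{f''(t)} = s²F(s) - sf(0) - f'(0) = 10s³/(s² + 4) - 10s = (10s³ - 10s(s² + 4))/(s² + 4) = -40s/(s² + 4)

Final answer: -40s/(s² + 4)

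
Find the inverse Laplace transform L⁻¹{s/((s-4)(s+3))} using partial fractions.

Using partial fractions, f(t) = (4e^(4t) + 3e^(-3t))/7

Final answer: (4e^(4t) + 3e^(-3t))/7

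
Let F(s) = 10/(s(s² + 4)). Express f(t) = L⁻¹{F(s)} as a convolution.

10/(s(s² + 4)) = (1/s)·(10/(s² + 4)) = L{1}·L{5·sin(2t)}. So f(t) = 1*(5·sin(2t)) = ∫₀ᵗ 5·sin(2τ) dτ

Final answer: ∫₀ᵗ 5·sin(2τ) dτ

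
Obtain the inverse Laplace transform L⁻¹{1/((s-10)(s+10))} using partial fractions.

Decompose: A/(s-10) + B/(s+10). A = 1/20, B = -1/20. f(t) = (e^(10t) - e^(-10t))/20

Final answer: (e^(10t) - e^(-10t))/20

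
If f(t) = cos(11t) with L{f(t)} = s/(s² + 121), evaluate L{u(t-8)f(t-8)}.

Time shift theorem: L{u(t-a)f(t-a)} = e^(-as)F(s). Here a=8, F(s) = s/(s² + 121), so L{u(t-8)f(t-8)} = e^(-8s)·s/(s² + 121)

Final answer: e^(-8s)·s/(s² + 121)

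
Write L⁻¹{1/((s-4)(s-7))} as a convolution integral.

1/((s-4)(s-7)) = (1/(s-4))·(1/(s-7)) = L{e^(4t)}·L{e^(7t)}. So f(t) = e^(4t)*e^(7t) = ∫₀ᵗ e^(4τ)·e^(7(t-τ)) dτ

Final answer: ∫₀ᵗ e^(4τ)·e^(7(t-τ)) dτ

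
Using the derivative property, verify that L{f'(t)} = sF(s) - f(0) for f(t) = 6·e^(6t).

f'(t) = 36e^(6t). Direct: L{f'(t)} = 36/(s-6). Property: s·6/(s-6) - 6 = (6s - 6(s-6))/(s-6) = 36/(s-6). ✓

Final answer: 36/(s-6)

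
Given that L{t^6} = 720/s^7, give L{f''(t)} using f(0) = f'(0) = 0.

L{f''(t)} = s²F(s) - sf(0) - f'(0) = s²·720/s^7 - 0 - 0 = 720/s^5

Final answer: 720/s^5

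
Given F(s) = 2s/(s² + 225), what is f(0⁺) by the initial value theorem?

f(0⁺) = lim_{s→∞} s·2s/(s² + 225) = lim_{s→∞} 2s²/(s² + 225) = 2

Final answer: 2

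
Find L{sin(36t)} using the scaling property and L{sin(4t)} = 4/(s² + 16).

Using L{f(at)} = (1/a)F(s/a) with a=9: L{sin(36t)} = (1/9) · 4/((s/9)² + 16) = (1/9) · 4·81/(s² + 1296) = 36/(s² + 1296)

Final answer: 36/(s² + 1296)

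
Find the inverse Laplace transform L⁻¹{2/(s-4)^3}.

L⁻¹{n!/(s-a)^(n+1)} = t^n·e^(at), so L⁻¹{2/(s-4)^3} = t^2·e^(4t)

Final answer: t^2·e^(4t)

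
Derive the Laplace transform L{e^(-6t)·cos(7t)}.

L{e^(at)·cos(ωt)} = (s-a)/((s-a)² + ω²), so L{e^(-6t)·cos(7t)} = (s+6)/((s+6)² + 49)

Final answer: (s+6)/((s+6)² + 49)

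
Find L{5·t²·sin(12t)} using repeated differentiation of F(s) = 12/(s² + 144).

F(s) = 12/(s² + 144). F'(s) = -24s/(s² + 144)². F''(s) = -24(144 - 3s²)/(s² + 144)³ = (72s² - 3456)/(s² + 144)³. So L{t²·sin(12t)} = (-1)² F''(s) = (72s² - 3456)/(s² + 144)³. Then L{5·t²·sin(12t)} = 5·(72s² - 3456)/(s² + 144)³ = (360s² - 17280)/(s² + 144)³

Final answer: (360s² - 17280)/(s² + 144)³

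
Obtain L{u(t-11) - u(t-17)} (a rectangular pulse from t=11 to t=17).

L{u(t-a)} = e^(-as)/s. L{u(t-11) - u(t-17)} = (e^(-11s) - e^(-17s))/s

Final answer: (e^(-11s) - e^(-17s))/s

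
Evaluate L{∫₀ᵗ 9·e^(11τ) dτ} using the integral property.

L{∫₀ᵗ f(τ)dτ} = F(s)/s with F(s) = 9/(s-11), so L{∫₀ᵗ 9·e^(11τ) dτ} = 9/(s(s-11))

Final answer: 9/(s(s-11))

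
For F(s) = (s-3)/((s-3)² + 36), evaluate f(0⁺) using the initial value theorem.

f(0⁺) = lim_{s→∞} sF(s) = lim_{s→∞} s(s-3)/((s-3)² + 36) = 1

Final answer: 1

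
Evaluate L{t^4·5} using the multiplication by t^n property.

L{5} = 5/s. d^1/ds^1[1/s] = -1/s². d^2/ds^2[1/s] = 2/s^3. d^3/ds^3[1/s] = -6/s^4. d^4/ds^4[1/s] = 24/s^5. So L{t^4} = (-1)^{4}·24/s^5 = 24/s^5. Then L{t^4·5} = 5·24/s^5 = 120/s^5

Final answer: 120/s^5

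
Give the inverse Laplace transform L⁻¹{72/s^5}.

L⁻¹{n!/s^(n+1)} = t^n with n=4. So L⁻¹{24/s^5} = t^4, and L⁻¹{72/s^5} = (72/24)·t^4 = 3·t^4

Final answer: 3·t^4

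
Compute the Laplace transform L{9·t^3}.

L{t^n} = n!/s^(n+1), so L{t^3} = 6/s^4. Then L{9·t^3} = 9·6/s^4 = 54/s^4

Final answer: 54/s^4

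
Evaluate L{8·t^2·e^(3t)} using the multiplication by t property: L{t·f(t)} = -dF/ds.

Using L{t^n·e^(at)} = n!/(s-a)^(n+1), L{t^2·e^(3t)} = 2/(s-3)^3, so L{8·t^2·e^(3t)} = 8·2/(s-3)^3 = 16/(s-3)^3

Final answer: 16/(s-3)^3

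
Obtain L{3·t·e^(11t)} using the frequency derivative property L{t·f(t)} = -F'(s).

L{e^(11t)} = 1/(s-11). By frequency derivative: L{t·e^(11t)} = -d/ds[1/(s-11)] = -(-1)/(s-11)² = 1/(s-11)². Then L{3·t·e^(11t)} = 3·1/(s-11)² = 3/(s-11)²

Final answer: 3/(s-11)²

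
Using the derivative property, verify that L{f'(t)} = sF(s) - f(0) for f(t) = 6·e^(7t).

f'(t) = 42e^(7t). Direct: L{f'(t)} = 42/(s-7). Property: s·6/(s-7) - 6 = (6s - 6(s-7))/(s-7) = 42/(s-7). ✓

Final answer: 42/(s-7)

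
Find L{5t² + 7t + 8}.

L{5t² + 7t + 8} = 5·2/s³ + 7/s² + 8/s = 10/s³ + 7/s² + 8/s

Final answer: 10/s³ + 7/s² + 8/s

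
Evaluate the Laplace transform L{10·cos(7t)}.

L{cos(ωt)} = s/(s² + ω²), so L{cos(7t)} = s/(s² + 49). Then L{10·cos(7t)} = 10·s/(s² + 49) = 10s/(s² + 49)

Final answer: 10s/(s² + 49)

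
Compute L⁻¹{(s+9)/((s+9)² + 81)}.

Using frequency shift: L⁻¹{(s-a)/((s-a)² + b²)} = e^(at)cos(bt). Here a=-9, b=9

Final answer: e^(-9t)·cos(9t)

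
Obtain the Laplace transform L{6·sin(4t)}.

L{sin(ωt)} = ω/(s² + ω²), so L{sin(4t)} = 4/(s² + 16). Then L{6·sin(4t)} = 6·4/(s² + 16) = 24/(s² + 16)

Final answer: 24/(s² + 16)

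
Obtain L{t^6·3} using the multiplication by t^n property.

L{3} = 3/s. d^1/ds^1[1/s] = -1/s². d^2/ds^2[1/s] = 2/s^3. d^3/ds^3[1/s] = -6/s^4. d^4/ds^4[1/s] = 24/s^5. d^5/ds^5[1/s] = -120/s^6. d^6/ds^6[1/s] = 720/s^7. So L{t^6} = (-1)^{6}·720/s^7 = 720/s^7. Then L{t^6·3} = 3·720/s^7 = 2160/s^7

Final answer: 2160/s^7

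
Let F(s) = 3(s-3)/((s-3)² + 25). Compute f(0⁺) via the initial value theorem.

f(0⁺) = lim_{s→∞} sF(s) = lim_{s→∞} 3s(s-3)/((s-3)² + 25) = 3

Final answer: 3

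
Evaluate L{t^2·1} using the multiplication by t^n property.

L{1} = 1/s. d^1/ds^1[1/s] = -1/s². d^2/ds^2[1/s] = 2/s^3. So L{t^2} = (-1)^{2}·2/s^3 = 2/s^3

Final answer: 2/s^3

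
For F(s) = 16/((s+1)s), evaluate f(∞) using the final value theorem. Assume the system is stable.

f(∞) = lim_{s→0} sF(s) = lim_{s→0} 16/(s+1) = 16

Final answer: 16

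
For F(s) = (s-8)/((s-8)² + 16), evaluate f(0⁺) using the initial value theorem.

f(0⁺) = lim_{s→∞} sF(s) = lim_{s→∞} s(s-8)/((s-8)² + 16) = 1

Final answer: 1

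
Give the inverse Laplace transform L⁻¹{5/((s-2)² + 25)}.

Using frequency shift, L⁻¹{5/((s-2)² + 25)} = e^(2t)·sin(5t)

Final answer: e^(2t)·sin(5t)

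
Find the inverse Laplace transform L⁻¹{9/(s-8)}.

L⁻¹{1/(s-a)} = e^(at), so L⁻¹{1/(s-8)} = e^(8t), and L⁻¹{9/(s-8)} = 9·e^(8t)

Final answer: 9·e^(8t)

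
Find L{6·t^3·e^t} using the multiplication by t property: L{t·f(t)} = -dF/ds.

Using L{t^n·e^(at)} = n!/(s-a)^(n+1), L{t^3·e^t} = 6/(s-1)^4, so L{6·t^3·e^t} = 6·6/(s-1)^4 = 36/(s-1)^4

Final answer: 36/(s-1)^4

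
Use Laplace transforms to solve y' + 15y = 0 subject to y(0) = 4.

L{y'} + 15L{y} = 0. sY - 4 + 15Y = 0. Y(s+15) = 4. Y = 4/(s+15)

Final answer: y(t) = 4e^(-15t)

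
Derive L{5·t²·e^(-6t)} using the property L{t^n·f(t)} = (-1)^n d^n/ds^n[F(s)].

L{e^(-6t)} = 1/(s+6). d/ds[1/(s+6)] = -1/(s+6)². d²/ds²[1/(s+6)] = 2/(s+6)³. So L{t²·e^(-6t)} = (-1)² · 2/(s+6)³ = 2/(s+6)³. Then L{5·t²·e^(-6t)} = 5·2/(s+6)³ = 10/(s+6)³

Final answer: 10/(s+6)³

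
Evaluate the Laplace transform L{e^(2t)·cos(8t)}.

L{e^(at)·cos(ωt)} = (s-a)/((s-a)² + ω²), so L{e^(2t)·cos(8t)} = (s-2)/((s-2)² + 64)

Final answer: (s-2)/((s-2)² + 64)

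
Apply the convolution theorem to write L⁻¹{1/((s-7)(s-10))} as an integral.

1/((s-7)(s-10)) = (1/(s-7))·(1/(s-10)) = L{e^(7t)}·L{e^(10t)}. So f(t) = e^(7t)*e^(10t) = ∫₀ᵗ e^(7τ)·e^(10(t-τ)) dτ

Final answer: ∫₀ᵗ e^(7τ)·e^(10(t-τ)) dτ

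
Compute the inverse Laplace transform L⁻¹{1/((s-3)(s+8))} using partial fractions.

Decompose: A/(s-3) + B/(s+8). A = 1/11, B = -1/11. f(t) = (e^(3t) - e^(-8t))/11

Final answer: (e^(3t) - e^(-8t))/11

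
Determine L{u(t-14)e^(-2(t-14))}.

u(t-a)f(t-a) with f(t)=e^(-2t). L{e^(-2t)} = 1/(s+2). By time shift: e^(-14s)/(s+2)

Final answer: e^(-14s)/(s+2)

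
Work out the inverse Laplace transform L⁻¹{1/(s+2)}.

L⁻¹{1/(s-a)} = e^(at), so L⁻¹{1/(s+2)} = e^(-2t)

Final answer: e^(-2t)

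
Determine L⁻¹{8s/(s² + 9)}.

This is the form c·s/(s² + a²) with a = 3, c = 8. L⁻¹ = 8·cos(3t)

Final answer: 8·cos(3t)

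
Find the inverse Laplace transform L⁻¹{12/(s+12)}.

L⁻¹{1/(s-a)} = e^(at), so L⁻¹{1/(s+12)} = e^(-12t), and L⁻¹{12/(s+12)} = 12·e^(-12t)

Final answer: 12·e^(-12t)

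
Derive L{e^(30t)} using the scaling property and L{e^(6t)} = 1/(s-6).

Using L{f(at)} = (1/a)F(s/a) with a=5 and f(t) = e^(6t): L{e^(30t)} = (1/5) · 1/((s/5)-6) = (1/5) · 5/(s-30) = 1/(s-30)

Final answer: 1/(s-30)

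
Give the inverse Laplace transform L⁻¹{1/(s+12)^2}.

L⁻¹{n!/(s-a)^(n+1)} = t^n·e^(at), so L⁻¹{1/(s+12)^2} = t·e^(-12t)

Final answer: t·e^(-12t)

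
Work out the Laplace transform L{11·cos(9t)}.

L{cos(ωt)} = s/(s² + ω²), so L{cos(9t)} = s/(s² + 81). Then L{11·cos(9t)} = 11·s/(s² + 81) = 11s/(s² + 81)

Final answer: 11s/(s² + 81)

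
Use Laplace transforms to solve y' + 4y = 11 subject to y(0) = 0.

sY + 4Y = 11/s. Y = 11/(s(s+4)). Partial fractions: Y = 11/4/s - 11/4/(s+4)

Final answer: y(t) = 11/4(1 - e^(-4t))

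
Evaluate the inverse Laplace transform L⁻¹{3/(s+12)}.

L⁻¹{1/(s-a)} = e^(at), so L⁻¹{1/(s+12)} = e^(-12t), and L⁻¹{3/(s+12)} = 3·e^(-12t)

Final answer: 3·e^(-12t)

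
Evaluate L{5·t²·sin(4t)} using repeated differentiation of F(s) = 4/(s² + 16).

F(s) = 4/(s² + 16). F'(s) = -8s/(s² + 16)². F''(s) = -8(16 - 3s²)/(s² + 16)³ = (24s² - 128)/(s² + 16)³. So L{t²·sin(4t)} = (-1)² F''(s) = (24s² - 128)/(s² + 16)³. Then L{5·t²·sin(4t)} = 5·(24s² - 128)/(s² + 16)³ = (120s² - 640)/(s² + 16)³

Final answer: (120s² - 640)/(s² + 16)³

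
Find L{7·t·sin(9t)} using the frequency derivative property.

L{sin(9t)} = 9/(s² + 81). By L{t·f(t)} = -F'(s): -d/ds[9/(s² + 81)] = -(9)·(-2s)/(s² + 81)² = 18s/(s² + 81)². Then L{7·t·sin(9t)} = 7·18s/(s² + 81)² = 126s/(s² + 81)²

Final answer: 126s/(s² + 81)²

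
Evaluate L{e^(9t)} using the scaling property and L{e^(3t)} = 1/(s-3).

Using L{f(at)} = (1/a)F(s/a) with a=3 and f(t) = e^(3t): L{e^(9t)} = (1/3) · 1/((s/3)-3) = (1/3) · 3/(s-9) = 1/(s-9)

Final answer: 1/(s-9)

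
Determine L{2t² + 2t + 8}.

L{2t² + 2t + 8} = 2·2/s³ + 2/s² + 8/s = 4/s³ + 2/s² + 8/s

Final answer: 4/s³ + 2/s² + 8/s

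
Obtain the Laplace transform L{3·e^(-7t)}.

L{e^(at)} = 1/(s-a), so L{e^(-7t)} = 1/(s+7). Then L{3·e^(-7t)} = 3/(s+7)

Final answer: 3/(s+7)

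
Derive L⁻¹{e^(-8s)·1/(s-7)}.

L⁻¹{1/(s-7)} = e^(7t). By the time shift theorem, L⁻¹{e^(-as)F(s)} = u(t-a)f(t-a) with a=8, so L⁻¹{e^(-8s)·1/(s-7)} = u(t-8)·e^(7(t-8))

Final answer: u(t-8)·e^(7(t-8))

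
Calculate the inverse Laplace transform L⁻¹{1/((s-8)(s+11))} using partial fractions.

Decompose: A/(s-8) + B/(s+11). A = 1/19, B = -1/19. f(t) = (e^(8t) - e^(-11t))/19

Final answer: (e^(8t) - e^(-11t))/19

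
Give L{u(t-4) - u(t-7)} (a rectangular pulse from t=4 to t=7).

L{u(t-a)} = e^(-as)/s. L{u(t-4) - u(t-7)} = (e^(-4s) - e^(-7s))/s

Final answer: (e^(-4s) - e^(-7s))/s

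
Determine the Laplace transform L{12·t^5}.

L{t^n} = n!/s^(n+1), so L{t^5} = 120/s^6. Then L{12·t^5} = 12·120/s^6 = 1440/s^6

Final answer: 1440/s^6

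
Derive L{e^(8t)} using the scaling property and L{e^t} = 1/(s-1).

Using L{f(at)} = (1/a)F(s/a) with a=8 and f(t) = e^t: L{e^(8t)} = (1/8) · 1/((s/8)-1) = (1/8) · 8/(s-8) = 1/(s-8)

Final answer: 1/(s-8)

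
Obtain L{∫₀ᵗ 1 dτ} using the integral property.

L{∫₀ᵗ f(τ)dτ} = F(s)/s with f(t) = 1. F(s) = 1/s, so L{∫₀ᵗ 1 dτ} = (1/s)/s = 1/s². (Check: ∫₀ᵗ 1 dτ = t.)

Final answer: 1/s²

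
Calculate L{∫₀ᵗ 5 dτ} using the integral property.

L{∫₀ᵗ f(τ)dτ} = F(s)/s with f(t) = 5. F(s) = 5/s, so L{∫₀ᵗ 5 dτ} = (5/s)/s = 5/s². (Check: ∫₀ᵗ 5 dτ = 5t.)

Final answer: 5/s²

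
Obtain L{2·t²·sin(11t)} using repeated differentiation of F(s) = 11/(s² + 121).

F(s) = 11/(s² + 121). F'(s) = -22s/(s² + 121)². F''(s) = -22(121 - 3s²)/(s² + 121)³ = (66s² - 2662)/(s² + 121)³. So L{t²·sin(11t)} = (-1)² F''(s) = (66s² - 2662)/(s² + 121)³. Then L{2·t²·sin(11t)} = 2·(66s² - 2662)/(s² + 121)³ = (132s² - 5324)/(s² + 121)³

Final answer: (132s² - 5324)/(s² + 121)³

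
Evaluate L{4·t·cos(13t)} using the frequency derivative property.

L{cos(13t)} = s/(s² + 169). Derivative: d/ds[s/(s² + 169)] = [(s² + 169) - s·2s]/(s² + 169)² = (169 - s²)/(s² + 169)². So L{t·cos(13t)} = -F'(s) = (s² - 169)/(s² + 169)². Then L{4·t·cos(13t)} = 4·(s² - 169)/(s² + 169)²

Final answer: 4·(s² - 169)/(s² + 169)²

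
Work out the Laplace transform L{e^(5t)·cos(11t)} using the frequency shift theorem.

Frequency shift: L{e^(at)f(t)} = F(s-a). L{e^(5t)·cos(11t)} = (s-5)/((s-5)² + 121)

Final answer: (s-5)/((s-5)² + 121)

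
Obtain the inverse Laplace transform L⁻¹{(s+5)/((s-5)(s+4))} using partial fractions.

Using partial fractions, f(t) = (10e^(5t) - e^(-4t))/9

Final answer: (10e^(5t) - e^(-4t))/9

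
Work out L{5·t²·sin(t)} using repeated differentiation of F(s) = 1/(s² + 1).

F(s) = 1/(s² + 1). F'(s) = -2s/(s² + 1)². F''(s) = -2(1 - 3s²)/(s² + 1)³ = (6s² - 2)/(s² + 1)³. So L{t²·sin(t)} = (-1)² F''(s) = (6s² - 2)/(s² + 1)³. Then L{5·t²·sin(t)} = 5·(6s² - 2)/(s² + 1)³ = (30s² - 10)/(s² + 1)³

Final answer: (30s² - 10)/(s² + 1)³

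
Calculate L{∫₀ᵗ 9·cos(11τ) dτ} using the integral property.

L{∫₀ᵗ f(τ)dτ} = F(s)/s with F(s) = 9s/(s² + 121), so the result is (9s/(s² + 121))/s = 9/(s² + 121)

Final answer: 9/(s² + 121)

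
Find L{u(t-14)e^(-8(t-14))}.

u(t-a)f(t-a) with f(t)=e^(-8t). L{e^(-8t)} = 1/(s+8). By time shift: e^(-14s)/(s+8)

Final answer: e^(-14s)/(s+8)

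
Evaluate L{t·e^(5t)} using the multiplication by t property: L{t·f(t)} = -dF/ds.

Using L{t^n·e^(at)} = n!/(s-a)^(n+1), L{t·e^(5t)} = 1/(s-5)^2

Final answer: 1/(s-5)^2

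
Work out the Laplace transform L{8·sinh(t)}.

L{sinh(ωt)} = ω/(s² - ω²), so L{sinh(t)} = 1/(s² - 1). Then L{8·sinh(t)} = 8·1/(s² - 1) = 8/(s² - 1)

Final answer: 8/(s² - 1)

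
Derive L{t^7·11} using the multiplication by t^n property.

L{11} = 11/s. d^1/ds^1[1/s] = -1/s². d^2/ds^2[1/s] = 2/s^3. d^3/ds^3[1/s] = -6/s^4. d^4/ds^4[1/s] = 24/s^5. d^5/ds^5[1/s] = -120/s^6. d^6/ds^6[1/s] = 720/s^7. d^7/ds^7[1/s] = -5040/s^8. So L{t^7} = (-1)^{7}·-5040/s^8 = 5040/s^8. Then L{t^7·11} = 11·5040/s^8 = 55440/s^8

Final answer: 55440/s^8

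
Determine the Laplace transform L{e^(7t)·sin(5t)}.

L{e^(at)·sin(ωt)} = ω/((s-a)² + ω²), so L{e^(7t)·sin(5t)} = 5/((s-7)² + 25)

Final answer: 5/((s-7)² + 25)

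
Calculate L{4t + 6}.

L{4t + 6} = 4·L{t} + 6·L{1} = 4/s² + 6/s

Final answer: 4/s² + 6/s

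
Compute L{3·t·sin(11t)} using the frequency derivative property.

L{sin(11t)} = 11/(s² + 121). By L{t·f(t)} = -F'(s): -d/ds[11/(s² + 121)] = -(11)·(-2s)/(s² + 121)² = 22s/(s² + 121)². Then L{3·t·sin(11t)} = 3·22s/(s² + 121)² = 66s/(s² + 121)²

Final answer: 66s/(s² + 121)²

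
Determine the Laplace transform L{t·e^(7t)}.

L{t^n·e^(at)} = n!/(s-a)^(n+1), so L{t·e^(7t)} = 1/(s-7)^2

Final answer: 1/(s-7)^2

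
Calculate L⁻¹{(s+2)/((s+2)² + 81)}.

Using frequency shift: L⁻¹{(s-a)/((s-a)² + b²)} = e^(at)cos(bt). Here a=-2, b=9

Final answer: e^(-2t)·cos(9t)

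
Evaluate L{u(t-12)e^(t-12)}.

u(t-a)f(t-a) with f(t)=e^t. L{e^t} = 1/(s-1). By time shift: e^(-12s)/(s-1)

Final answer: e^(-12s)/(s-1)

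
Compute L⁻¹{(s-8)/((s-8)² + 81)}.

Using frequency shift: L⁻¹{(s-a)/((s-a)² + b²)} = e^(at)cos(bt). Here a=8, b=9

Final answer: e^(8t)·cos(9t)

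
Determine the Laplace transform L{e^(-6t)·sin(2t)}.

L{e^(at)·sin(ωt)} = ω/((s-a)² + ω²), so L{e^(-6t)·sin(2t)} = 2/((s+6)² + 4)

Final answer: 2/((s+6)² + 4)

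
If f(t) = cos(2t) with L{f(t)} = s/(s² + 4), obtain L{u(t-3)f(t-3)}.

Time shift theorem: L{u(t-a)f(t-a)} = e^(-as)F(s). Here a=3, F(s) = s/(s² + 4), so L{u(t-3)f(t-3)} = e^(-3s)·s/(s² + 4)

Final answer: e^(-3s)·s/(s² + 4)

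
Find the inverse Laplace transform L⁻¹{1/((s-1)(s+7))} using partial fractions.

Decompose: A/(s-1) + B/(s+7). A = 1/8, B = -1/8. f(t) = (e^t - e^(-7t))/8

Final answer: (e^t - e^(-7t))/8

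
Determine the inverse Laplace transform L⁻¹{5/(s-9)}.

L⁻¹{1/(s-a)} = e^(at), so L⁻¹{1/(s-9)} = e^(9t), and L⁻¹{5/(s-9)} = 5·e^(9t)

Final answer: 5·e^(9t)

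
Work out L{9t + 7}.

L{9t + 7} = 9·L{t} + 7·L{1} = 9/s² + 7/s

Final answer: 9/s² + 7/s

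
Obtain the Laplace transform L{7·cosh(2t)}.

L{cosh(ωt)} = s/(s² - ω²), so L{cosh(2t)} = s/(s² - 4). Then L{7·cosh(2t)} = 7·s/(s² - 4) = 7s/(s² - 4)

Final answer: 7s/(s² - 4)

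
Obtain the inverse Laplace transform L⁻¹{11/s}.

L⁻¹{c/s} = c, so L⁻¹{11/s} = 11

Final answer: 11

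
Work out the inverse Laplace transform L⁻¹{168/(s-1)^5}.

L⁻¹{n!/(s-a)^(n+1)} = t^n·e^(at) with n=4, a=1. So L⁻¹{24/(s-1)^5} = t^4·e^t, and L⁻¹{168/(s-1)^5} = (168/24)·t^4·e^t = 7·t^4·e^t

Final answer: 7·t^4·e^t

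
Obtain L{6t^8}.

L{t^n} = n!/s^(n+1). So L{6t^8} = 6·8!/s^9 = 241920/s^9

Final answer: 241920/s^9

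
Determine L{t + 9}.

L{t + 9} = L{t} + 9·L{1} = 1/s² + 9/s

Final answer: 1/s² + 9/s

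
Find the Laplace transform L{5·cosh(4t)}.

L{cosh(ωt)} = s/(s² - ω²), so L{cosh(4t)} = s/(s² - 16). Then L{5·cosh(4t)} = 5·s/(s² - 16) = 5s/(s² - 16)

Final answer: 5s/(s² - 16)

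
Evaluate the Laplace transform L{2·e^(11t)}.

L{e^(at)} = 1/(s-a), so L{e^(11t)} = 1/(s-11). Then L{2·e^(11t)} = 2/(s-11)

Final answer: 2/(s-11)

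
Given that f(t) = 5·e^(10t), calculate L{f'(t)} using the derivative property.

f(0) = 5, F(s) = 5/(s-10). L{f'(t)} = s·F(s) - f(0) = 5s/(s-10) - 5 = (5s - 5(s-10))/(s-10) = 50/(s-10)

Final answer: 50/(s-10)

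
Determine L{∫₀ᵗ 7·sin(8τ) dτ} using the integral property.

L{∫₀ᵗ f(τ)dτ} = F(s)/s with F(s) = 56/(s² + 64), so the result is (56/(s² + 64))/s = 56/(s(s² + 64))

Final answer: 56/(s(s² + 64))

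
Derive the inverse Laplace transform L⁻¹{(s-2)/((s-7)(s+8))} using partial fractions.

Using partial fractions, f(t) = (5e^(7t) + 10e^(-8t))/15

Final answer: (5e^(7t) + 10e^(-8t))/15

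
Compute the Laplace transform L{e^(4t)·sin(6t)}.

L{e^(at)·sin(ωt)} = ω/((s-a)² + ω²), so L{e^(4t)·sin(6t)} = 6/((s-4)² + 36)

Final answer: 6/((s-4)² + 36)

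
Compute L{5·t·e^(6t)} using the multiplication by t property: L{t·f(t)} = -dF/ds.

Using L{t^n·e^(at)} = n!/(s-a)^(n+1), L{t·e^(6t)} = 1/(s-6)^2, so L{5·t·e^(6t)} = 5·1/(s-6)^2 = 5/(s-6)^2

Final answer: 5/(s-6)^2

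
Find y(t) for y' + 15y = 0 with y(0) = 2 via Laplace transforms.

L{y'} + 15L{y} = 0. sY - 2 + 15Y = 0. Y(s+15) = 2. Y = 2/(s+15)

Final answer: y(t) = 2e^(-15t)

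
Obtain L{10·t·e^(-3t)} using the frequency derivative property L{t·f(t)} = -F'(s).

L{e^(-3t)} = 1/(s+3). By frequency derivative: L{t·e^(-3t)} = -d/ds[1/(s+3)] = -(-1)/(s+3)² = 1/(s+3)². Then L{10·t·e^(-3t)} = 10·1/(s+3)² = 10/(s+3)²

Final answer: 10/(s+3)²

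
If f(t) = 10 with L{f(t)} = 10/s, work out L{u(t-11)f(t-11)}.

Time shift theorem: L{u(t-a)f(t-a)} = e^(-as)F(s). Here a=11, F(s) = 10/s, so L{u(t-11)f(t-11)} = e^(-11s)·10/s

Final answer: e^(-11s)·10/s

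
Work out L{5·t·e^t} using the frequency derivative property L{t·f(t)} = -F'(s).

L{e^t} = 1/(s-1). By frequency derivative: L{t·e^t} = -d/ds[1/(s-1)] = -(-1)/(s-1)² = 1/(s-1)². Then L{5·t·e^t} = 5·1/(s-1)² = 5/(s-1)²

Final answer: 5/(s-1)²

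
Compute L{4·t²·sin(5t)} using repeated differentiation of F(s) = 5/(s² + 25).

F(s) = 5/(s² + 25). F'(s) = -10s/(s² + 25)². F''(s) = -10(25 - 3s²)/(s² + 25)³ = (30s² - 250)/(s² + 25)³. So L{t²·sin(5t)} = (-1)² F''(s) = (30s² - 250)/(s² + 25)³. Then L{4·t²·sin(5t)} = 4·(30s² - 250)/(s² + 25)³ = (120s² - 1000)/(s² + 25)³

Final answer: (120s² - 1000)/(s² + 25)³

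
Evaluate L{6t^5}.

L{t^n} = n!/s^(n+1). So L{6t^5} = 6·5!/s^6 = 720/s^6

Final answer: 720/s^6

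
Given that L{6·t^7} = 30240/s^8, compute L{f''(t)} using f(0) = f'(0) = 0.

L{f''(t)} = s²F(s) - sf(0) - f'(0) = s²·30240/s^8 - 0 - 0 = 30240/s^6

Final answer: 30240/s^6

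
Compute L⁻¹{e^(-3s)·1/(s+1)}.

L⁻¹{1/(s+1)} = e^(-t). By the time shift theorem, L⁻¹{e^(-as)F(s)} = u(t-a)f(t-a) with a=3, so L⁻¹{e^(-3s)·1/(s+1)} = u(t-3)·e^(-(t-3))

Final answer: u(t-3)·e^(-(t-3))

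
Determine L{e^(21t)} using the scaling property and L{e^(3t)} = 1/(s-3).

Using L{f(at)} = (1/a)F(s/a) with a=7 and f(t) = e^(3t): L{e^(21t)} = (1/7) · 1/((s/7)-3) = (1/7) · 7/(s-21) = 1/(s-21)

Final answer: 1/(s-21)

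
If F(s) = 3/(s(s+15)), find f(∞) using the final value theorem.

f(∞) = lim_{s→0} s·3/(s(s+15)) = lim_{s→0} 3/(s+15) = 3/15 = 1/5

Final answer: 1/5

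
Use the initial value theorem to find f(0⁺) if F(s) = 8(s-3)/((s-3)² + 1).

f(0⁺) = lim_{s→∞} sF(s) = lim_{s→∞} 8s(s-3)/((s-3)² + 1) = 8

Final answer: 8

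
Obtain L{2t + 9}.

L{2t + 9} = 2·L{t} + 9·L{1} = 2/s² + 9/s

Final answer: 2/s² + 9/s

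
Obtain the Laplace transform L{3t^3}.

L{3t^3} = 3 · L{t^3} = 3 · 6/s^4 = 18/s^4

Final answer: 18/s^4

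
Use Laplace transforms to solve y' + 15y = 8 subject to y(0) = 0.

sY + 15Y = 8/s. Y = 8/(s(s+15)). Partial fractions: Y = 8/15/s - 8/15/(s+15)

Final answer: y(t) = 8/15(1 - e^(-15t))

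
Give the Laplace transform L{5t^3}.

L{5t^3} = 5 · L{t^3} = 5 · 6/s^4 = 30/s^4

Final answer: 30/s^4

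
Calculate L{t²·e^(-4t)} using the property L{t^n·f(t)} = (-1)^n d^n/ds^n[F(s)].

L{e^(-4t)} = 1/(s+4). d/ds[1/(s+4)] = -1/(s+4)². d²/ds²[1/(s+4)] = 2/(s+4)³. So L{t²·e^(-4t)} = (-1)² · 2/(s+4)³ = 2/(s+4)³

Final answer: 2/(s+4)³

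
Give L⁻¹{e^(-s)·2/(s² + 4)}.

L⁻¹{2/(s² + 4)} = sin(2t). By the time shift theorem, L⁻¹{e^(-as)F(s)} = u(t-a)f(t-a) with a=1, so L⁻¹{e^(-s)·2/(s² + 4)} = u(t-1)·sin(2(t-1))

Final answer: u(t-1)·sin(2(t-1))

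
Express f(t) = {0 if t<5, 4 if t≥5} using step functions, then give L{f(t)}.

f(t) = 4·u(t-5). L{u(t-5)} = e^(-5s)/s, so L{f(t)} = 4·e^(-5s)/s

Final answer: 4·e^(-5s)/s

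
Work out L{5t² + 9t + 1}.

L{5t² + 9t + 1} = 5·2/s³ + 9/s² + 1/s = 10/s³ + 9/s² + 1/s

Final answer: 10/s³ + 9/s² + 1/s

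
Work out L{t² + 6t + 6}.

L{t² + 6t + 6} = 2/s³ + 6/s² + 6/s = 2/s³ + 6/s² + 6/s

Final answer: 2/s³ + 6/s² + 6/s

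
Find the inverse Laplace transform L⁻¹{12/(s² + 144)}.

L⁻¹{12/(s² + 144)} = sin(12t)

Final answer: sin(12t)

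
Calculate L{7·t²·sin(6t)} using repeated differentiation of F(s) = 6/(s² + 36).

F(s) = 6/(s² + 36). F'(s) = -12s/(s² + 36)². F''(s) = -12(36 - 3s²)/(s² + 36)³ = (36s² - 432)/(s² + 36)³. So L{t²·sin(6t)} = (-1)² F''(s) = (36s² - 432)/(s² + 36)³. Then L{7·t²·sin(6t)} = 7·(36s² - 432)/(s² + 36)³ = (252s² - 3024)/(s² + 36)³

Final answer: (252s² - 3024)/(s² + 36)³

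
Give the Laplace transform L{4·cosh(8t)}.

L{cosh(ωt)} = s/(s² - ω²), so L{cosh(8t)} = s/(s² - 64). Then L{4·cosh(8t)} = 4·s/(s² - 64) = 4s/(s² - 64)

Final answer: 4s/(s² - 64)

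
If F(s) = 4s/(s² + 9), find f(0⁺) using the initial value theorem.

f(0⁺) = lim_{s→∞} s·4s/(s² + 9) = lim_{s→∞} 4s²/(s² + 9) = 4

Final answer: 4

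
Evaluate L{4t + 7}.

L{4t + 7} = 4·L{t} + 7·L{1} = 4/s² + 7/s

Final answer: 4/s² + 7/s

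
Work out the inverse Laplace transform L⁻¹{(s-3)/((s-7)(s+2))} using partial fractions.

Using partial fractions, f(t) = (4e^(7t) + 5e^(-2t))/9

Final answer: (4e^(7t) + 5e^(-2t))/9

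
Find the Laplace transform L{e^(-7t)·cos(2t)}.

L{e^(at)·cos(ωt)} = (s-a)/((s-a)² + ω²), so L{e^(-7t)·cos(2t)} = (s+7)/((s+7)² + 4)

Final answer: (s+7)/((s+7)² + 4)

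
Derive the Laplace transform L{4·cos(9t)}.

L{cos(ωt)} = s/(s² + ω²), so L{cos(9t)} = s/(s² + 81). Then L{4·cos(9t)} = 4·s/(s² + 81) = 4s/(s² + 81)

Final answer: 4s/(s² + 81)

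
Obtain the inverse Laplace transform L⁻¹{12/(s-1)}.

L⁻¹{1/(s-a)} = e^(at), so L⁻¹{1/(s-1)} = e^t, and L⁻¹{12/(s-1)} = 12·e^t

Final answer: 12·e^t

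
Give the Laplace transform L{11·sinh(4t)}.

L{sinh(ωt)} = ω/(s² - ω²), so L{sinh(4t)} = 4/(s² - 16). Then L{11·sinh(4t)} = 11·4/(s² - 16) = 44/(s² - 16)

Final answer: 44/(s² - 16)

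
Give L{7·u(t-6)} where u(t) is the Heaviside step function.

L{u(t-a)} = e^(-as)/s. Here a=6, so L{u(t-6)} = e^(-6s)/s, and L{7·u(t-6)} = 7·e^(-6s)/s

Final answer: 7·e^(-6s)/s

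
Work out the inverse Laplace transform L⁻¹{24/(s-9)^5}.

L⁻¹{n!/(s-a)^(n+1)} = t^n·e^(at), so L⁻¹{24/(s-9)^5} = t^4·e^(9t)

Final answer: t^4·e^(9t)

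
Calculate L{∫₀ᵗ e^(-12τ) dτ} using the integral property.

L{∫₀ᵗ f(τ)dτ} = F(s)/s with F(s) = 1/(s+12), so L{∫₀ᵗ e^(-12τ) dτ} = 1/(s(s+12))

Final answer: 1/(s(s+12))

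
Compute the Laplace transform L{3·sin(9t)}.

L{sin(ωt)} = ω/(s² + ω²), so L{sin(9t)} = 9/(s² + 81). Then L{3·sin(9t)} = 3·9/(s² + 81) = 27/(s² + 81)

Final answer: 27/(s² + 81)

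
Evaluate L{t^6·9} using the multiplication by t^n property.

L{9} = 9/s. d^1/ds^1[1/s] = -1/s². d^2/ds^2[1/s] = 2/s^3. d^3/ds^3[1/s] = -6/s^4. d^4/ds^4[1/s] = 24/s^5. d^5/ds^5[1/s] = -120/s^6. d^6/ds^6[1/s] = 720/s^7. So L{t^6} = (-1)^{6}·720/s^7 = 720/s^7. Then L{t^6·9} = 9·720/s^7 = 6480/s^7

Final answer: 6480/s^7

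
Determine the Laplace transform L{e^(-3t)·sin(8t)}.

L{e^(at)·sin(ωt)} = ω/((s-a)² + ω²), so L{e^(-3t)·sin(8t)} = 8/((s+3)² + 64)

Final answer: 8/((s+3)² + 64)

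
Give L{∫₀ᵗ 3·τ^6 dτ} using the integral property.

L{∫₀ᵗ f(τ)dτ} = F(s)/s with f(t) = 3t^6. F(s) = 2160/s^7, so L{∫₀ᵗ 3·τ^6 dτ} = (2160/s^7)/s = 2160/s^8. (Check: ∫₀ᵗ 3·τ^6 dτ = 3t^7/7.)

Final answer: 2160/s^8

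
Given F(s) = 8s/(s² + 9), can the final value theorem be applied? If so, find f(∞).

The final value theorem requires all poles of sF(s) in the left half-plane. sF(s) = 8s²/(s² + 9) has poles at s = ±3i (imaginary axis). Theorem does NOT apply (oscillatory system).

Final answer: Not applicable (oscillatory)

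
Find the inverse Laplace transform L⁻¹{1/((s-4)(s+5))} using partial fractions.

Decompose: A/(s-4) + B/(s+5). A = 1/9, B = -1/9. f(t) = (e^(4t) - e^(-5t))/9

Final answer: (e^(4t) - e^(-5t))/9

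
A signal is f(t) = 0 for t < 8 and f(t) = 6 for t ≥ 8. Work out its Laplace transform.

f(t) = 6·u(t-8). L{u(t-8)} = e^(-8s)/s, so L{f(t)} = 6·e^(-8s)/s

Final answer: 6·e^(-8s)/s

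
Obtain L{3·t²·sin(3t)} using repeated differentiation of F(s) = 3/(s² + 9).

F(s) = 3/(s² + 9). F'(s) = -6s/(s² + 9)². F''(s) = -6(9 - 3s²)/(s² + 9)³ = (18s² - 54)/(s² + 9)³. So L{t²·sin(3t)} = (-1)² F''(s) = (18s² - 54)/(s² + 9)³. Then L{3·t²·sin(3t)} = 3·(18s² - 54)/(s² + 9)³ = (54s² - 162)/(s² + 9)³

Final answer: (54s² - 162)/(s² + 9)³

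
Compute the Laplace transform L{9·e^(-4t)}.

L{e^(at)} = 1/(s-a), so L{e^(-4t)} = 1/(s+4). Then L{9·e^(-4t)} = 9/(s+4)

Final answer: 9/(s+4)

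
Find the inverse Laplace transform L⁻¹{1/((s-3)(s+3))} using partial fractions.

Decompose: A/(s-3) + B/(s+3). A = 1/6, B = -1/6. f(t) = (e^(3t) - e^(-3t))/6

Final answer: (e^(3t) - e^(-3t))/6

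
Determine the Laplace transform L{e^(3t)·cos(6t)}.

L{e^(at)·cos(ωt)} = (s-a)/((s-a)² + ω²), so L{e^(3t)·cos(6t)} = (s-3)/((s-3)² + 36)

Final answer: (s-3)/((s-3)² + 36)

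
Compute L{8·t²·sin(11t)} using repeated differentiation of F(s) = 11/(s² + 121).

F(s) = 11/(s² + 121). F'(s) = -22s/(s² + 121)². F''(s) = -22(121 - 3s²)/(s² + 121)³ = (66s² - 2662)/(s² + 121)³. So L{t²·sin(11t)} = (-1)² F''(s) = (66s² - 2662)/(s² + 121)³. Then L{8·t²·sin(11t)} = 8·(66s² - 2662)/(s² + 121)³ = (528s² - 21296)/(s² + 121)³

Final answer: (528s² - 21296)/(s² + 121)³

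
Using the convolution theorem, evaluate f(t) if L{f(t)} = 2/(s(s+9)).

2/(s(s+9)) = (2/s)·(1/(s+9)) = L{2}·L{e^(-9t)}. By convolution, f(t) = 2*e^(-9t) = ∫₀ᵗ 2·e^(-9τ) dτ = 2·(1 - e^(-9t))/9

Final answer: 2·(1 - e^(-9t))/9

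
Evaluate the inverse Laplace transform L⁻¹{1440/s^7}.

L⁻¹{n!/s^(n+1)} = t^n with n=6. So L⁻¹{720/s^7} = t^6, and L⁻¹{1440/s^7} = (1440/720)·t^6 = 2·t^6

Final answer: 2·t^6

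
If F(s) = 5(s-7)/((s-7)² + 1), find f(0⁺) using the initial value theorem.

f(0⁺) = lim_{s→∞} sF(s) = lim_{s→∞} 5s(s-7)/((s-7)² + 1) = 5

Final answer: 5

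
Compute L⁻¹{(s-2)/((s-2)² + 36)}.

Using frequency shift: L⁻¹{(s-a)/((s-a)² + b²)} = e^(at)cos(bt). Here a=2, b=6

Final answer: e^(2t)·cos(6t)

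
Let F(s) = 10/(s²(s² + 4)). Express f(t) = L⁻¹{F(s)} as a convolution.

10/(s²(s² + 4)) = (1/s²)·(10/(s² + 4)) = L{t}·L{5·sin(2t)}. So f(t) = t*(5·sin(2t)) = ∫₀ᵗ 5τ·sin(2(t-τ)) dτ

Final answer: ∫₀ᵗ 5τ·sin(2(t-τ)) dτ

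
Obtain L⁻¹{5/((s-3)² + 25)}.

Form: b/((s-a)² + b²) → e^(at)sin(bt). With a=3, b=5

Final answer: e^(3t)·sin(5t)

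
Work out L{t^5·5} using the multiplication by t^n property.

L{5} = 5/s. d^1/ds^1[1/s] = -1/s². d^2/ds^2[1/s] = 2/s^3. d^3/ds^3[1/s] = -6/s^4. d^4/ds^4[1/s] = 24/s^5. d^5/ds^5[1/s] = -120/s^6. So L{t^5} = (-1)^{5}·-120/s^6 = 120/s^6. Then L{t^5·5} = 5·120/s^6 = 600/s^6

Final answer: 600/s^6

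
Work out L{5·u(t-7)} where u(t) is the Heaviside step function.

L{u(t-a)} = e^(-as)/s. Here a=7, so L{u(t-7)} = e^(-7s)/s, and L{5·u(t-7)} = 5·e^(-7s)/s

Final answer: 5·e^(-7s)/s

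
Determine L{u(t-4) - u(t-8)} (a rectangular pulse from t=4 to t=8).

L{u(t-a)} = e^(-as)/s. L{u(t-4) - u(t-8)} = (e^(-4s) - e^(-8s))/s

Final answer: (e^(-4s) - e^(-8s))/s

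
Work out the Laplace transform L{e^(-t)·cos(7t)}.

L{e^(at)·cos(ωt)} = (s-a)/((s-a)² + ω²), so L{e^(-t)·cos(7t)} = (s+1)/((s+1)² + 49)

Final answer: (s+1)/((s+1)² + 49)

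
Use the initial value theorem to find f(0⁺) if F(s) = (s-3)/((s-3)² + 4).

f(0⁺) = lim_{s→∞} sF(s) = lim_{s→∞} s(s-3)/((s-3)² + 4) = 1

Final answer: 1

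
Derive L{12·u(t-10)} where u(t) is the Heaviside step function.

L{u(t-a)} = e^(-as)/s. Here a=10, so L{u(t-10)} = e^(-10s)/s, and L{12·u(t-10)} = 12·e^(-10s)/s

Final answer: 12·e^(-10s)/s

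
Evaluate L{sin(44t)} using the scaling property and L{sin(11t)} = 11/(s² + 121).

Using L{f(at)} = (1/a)F(s/a) with a=4: L{sin(44t)} = (1/4) · 11/((s/4)² + 121) = (1/4) · 11·16/(s² + 1936) = 44/(s² + 1936)

Final answer: 44/(s² + 1936)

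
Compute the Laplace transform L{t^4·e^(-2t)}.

L{t^n·e^(at)} = n!/(s-a)^(n+1), so L{t^4·e^(-2t)} = 24/(s+2)^5

Final answer: 24/(s+2)^5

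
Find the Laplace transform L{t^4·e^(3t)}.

L{t^n·e^(at)} = n!/(s-a)^(n+1), so L{t^4·e^(3t)} = 24/(s-3)^5

Final answer: 24/(s-3)^5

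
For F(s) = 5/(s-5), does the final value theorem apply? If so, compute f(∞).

sF(s) = 5s/(s-5) has a pole at s = 5 in the right half-plane. Theorem does NOT apply (unstable system; f(t) = 5·e^(5t) grows without bound).

Final answer: Not applicable (unstable)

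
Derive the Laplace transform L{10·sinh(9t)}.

L{sinh(ωt)} = ω/(s² - ω²), so L{sinh(9t)} = 9/(s² - 81). Then L{10·sinh(9t)} = 10·9/(s² - 81) = 90/(s² - 81)

Final answer: 90/(s² - 81)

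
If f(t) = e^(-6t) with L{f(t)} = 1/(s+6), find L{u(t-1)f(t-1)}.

Time shift theorem: L{u(t-a)f(t-a)} = e^(-as)F(s). Here a=1, F(s) = 1/(s+6), so L{u(t-1)f(t-1)} = e^(-s)·1/(s+6)

Final answer: e^(-s)·1/(s+6)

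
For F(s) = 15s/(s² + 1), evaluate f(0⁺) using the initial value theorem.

f(0⁺) = lim_{s→∞} s·15s/(s² + 1) = lim_{s→∞} 15s²/(s² + 1) = 15

Final answer: 15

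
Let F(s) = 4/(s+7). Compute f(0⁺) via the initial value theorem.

f(0⁺) = lim_{s→∞} s·4/(s+7) = lim_{s→∞} 4s/(s+7) = 4

Final answer: 4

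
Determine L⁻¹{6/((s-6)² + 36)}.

Form: b/((s-a)² + b²) → e^(at)sin(bt). With a=6, b=6

Final answer: e^(6t)·sin(6t)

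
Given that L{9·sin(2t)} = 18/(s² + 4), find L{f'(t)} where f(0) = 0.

L{f'(t)} = s·F(s) - f(0) = s·18/(s² + 4) - 0 = 18s/(s² + 4)

Final answer: 18s/(s² + 4)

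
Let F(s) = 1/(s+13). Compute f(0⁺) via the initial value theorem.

f(0⁺) = lim_{s→∞} s·1/(s+13) = lim_{s→∞} s/(s+13) = 1

Final answer: 1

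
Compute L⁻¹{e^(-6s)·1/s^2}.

L⁻¹{1/s^2} = t. By the time shift theorem, L⁻¹{e^(-as)F(s)} = u(t-a)f(t-a) with a=6, so L⁻¹{e^(-6s)·1/s^2} = u(t-6)·(t-6)

Final answer: u(t-6)·(t-6)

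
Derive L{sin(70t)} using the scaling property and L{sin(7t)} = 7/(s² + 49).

Using L{f(at)} = (1/a)F(s/a) with a=10: L{sin(70t)} = (1/10) · 7/((s/10)² + 49) = (1/10) · 7·100/(s² + 4900) = 70/(s² + 4900)

Final answer: 70/(s² + 4900)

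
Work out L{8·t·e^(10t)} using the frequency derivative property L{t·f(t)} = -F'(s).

L{e^(10t)} = 1/(s-10). By frequency derivative: L{t·e^(10t)} = -d/ds[1/(s-10)] = -(-1)/(s-10)² = 1/(s-10)². Then L{8·t·e^(10t)} = 8·1/(s-10)² = 8/(s-10)²

Final answer: 8/(s-10)²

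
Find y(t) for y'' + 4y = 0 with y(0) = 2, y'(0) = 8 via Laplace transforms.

L{y''} + 4L{y} = 0. s²Y - 2s - 8 + 4Y = 0. Y(s² + 4) = 2s + 8. Y = (2s + 8)/(s² + 4). Inverting: y(t) = 2cos(2t) + 4sin(2t)

Final answer: y(t) = 2cos(2t) + 4sin(2t)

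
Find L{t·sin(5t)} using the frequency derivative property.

L{sin(5t)} = 5/(s² + 25). By L{t·f(t)} = -F'(s): -d/ds[5/(s² + 25)] = -(5)·(-2s)/(s² + 25)² = 10s/(s² + 25)²

Final answer: 10s/(s² + 25)²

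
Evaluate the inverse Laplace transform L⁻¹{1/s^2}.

L⁻¹{n!/s^(n+1)} = t^n with n=1. So L⁻¹{1/s^2} = t

Final answer: t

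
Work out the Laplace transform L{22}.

L{22} = 22 · L{1} = 22/s

Final answer: 22/s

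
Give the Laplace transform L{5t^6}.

L{5t^6} = 5 · L{t^6} = 5 · 720/s^7 = 3600/s^7

Final answer: 3600/s^7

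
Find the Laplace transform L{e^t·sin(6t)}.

L{e^(at)·sin(ωt)} = ω/((s-a)² + ω²), so L{e^t·sin(6t)} = 6/((s-1)² + 36)

Final answer: 6/((s-1)² + 36)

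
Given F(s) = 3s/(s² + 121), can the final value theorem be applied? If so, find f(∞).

The final value theorem requires all poles of sF(s) in the left half-plane. sF(s) = 3s²/(s² + 121) has poles at s = ±11i (imaginary axis). Theorem does NOT apply (oscillatory system).

Final answer: Not applicable (oscillatory)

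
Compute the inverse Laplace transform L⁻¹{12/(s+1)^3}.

L⁻¹{n!/(s-a)^(n+1)} = t^n·e^(at) with n=2, a=-1. So L⁻¹{2/(s+1)^3} = t^2·e^(-t), and L⁻¹{12/(s+1)^3} = (12/2)·t^2·e^(-t) = 6·t^2·e^(-t)

Final answer: 6·t^2·e^(-t)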